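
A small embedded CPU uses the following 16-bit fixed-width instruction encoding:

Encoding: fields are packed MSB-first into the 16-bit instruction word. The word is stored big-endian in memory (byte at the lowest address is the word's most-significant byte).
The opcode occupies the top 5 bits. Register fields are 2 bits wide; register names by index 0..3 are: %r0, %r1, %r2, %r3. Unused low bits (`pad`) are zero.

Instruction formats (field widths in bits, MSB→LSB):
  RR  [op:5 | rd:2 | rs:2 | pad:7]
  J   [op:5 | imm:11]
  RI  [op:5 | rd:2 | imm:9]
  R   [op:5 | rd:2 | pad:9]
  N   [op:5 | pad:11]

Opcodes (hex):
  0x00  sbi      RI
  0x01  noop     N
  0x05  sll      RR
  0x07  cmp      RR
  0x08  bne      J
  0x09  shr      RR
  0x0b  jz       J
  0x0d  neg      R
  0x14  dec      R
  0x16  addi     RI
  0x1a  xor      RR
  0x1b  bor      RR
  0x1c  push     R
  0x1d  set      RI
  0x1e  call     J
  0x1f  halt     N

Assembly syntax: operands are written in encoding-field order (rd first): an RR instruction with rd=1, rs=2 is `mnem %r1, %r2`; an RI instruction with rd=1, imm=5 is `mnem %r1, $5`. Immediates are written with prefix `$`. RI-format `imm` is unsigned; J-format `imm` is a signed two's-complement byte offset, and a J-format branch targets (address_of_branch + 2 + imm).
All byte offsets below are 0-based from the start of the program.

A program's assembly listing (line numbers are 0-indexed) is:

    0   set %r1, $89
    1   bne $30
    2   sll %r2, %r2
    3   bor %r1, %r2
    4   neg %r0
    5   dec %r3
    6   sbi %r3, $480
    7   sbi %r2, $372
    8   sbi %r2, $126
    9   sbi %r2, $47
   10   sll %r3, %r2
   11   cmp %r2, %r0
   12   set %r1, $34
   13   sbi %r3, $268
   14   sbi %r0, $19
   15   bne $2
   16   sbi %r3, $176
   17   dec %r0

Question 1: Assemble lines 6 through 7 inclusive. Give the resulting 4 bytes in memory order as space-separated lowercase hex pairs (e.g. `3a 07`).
07 e0 05 74

L6: sbi op=0x0:5|rd=3:2|imm=480:9 ⇒ 0x07e0 ⇒ big 07 e0
L7: sbi op=0x0:5|rd=2:2|imm=372:9 ⇒ 0x0574 ⇒ big 05 74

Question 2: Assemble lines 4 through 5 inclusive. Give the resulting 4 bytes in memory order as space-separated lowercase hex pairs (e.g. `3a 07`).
line 4 (neg): pack op=0xd:5|rd=0:2|pad=0:9 = 0x6800; big→ 68 00
line 5 (dec): pack op=0x14:5|rd=3:2|pad=0:9 = 0xa600; big→ a6 00

68 00 a6 00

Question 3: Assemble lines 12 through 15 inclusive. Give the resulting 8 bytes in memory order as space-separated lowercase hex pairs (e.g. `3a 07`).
ea 22 07 0c 00 13 40 02

line 12 (set): pack op=0x1d:5|rd=1:2|imm=34:9 = 0xea22; big→ ea 22
line 13 (sbi): pack op=0x0:5|rd=3:2|imm=268:9 = 0x070c; big→ 07 0c
line 14 (sbi): pack op=0x0:5|rd=0:2|imm=19:9 = 0x0013; big→ 00 13
line 15 (bne): pack op=0x8:5|imm=2:11 = 0x4002; big→ 40 02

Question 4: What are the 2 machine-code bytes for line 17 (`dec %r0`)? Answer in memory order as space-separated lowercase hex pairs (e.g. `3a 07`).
L17: dec op=0x14:5|rd=0:2|pad=0:9 ⇒ 0xa000 ⇒ big a0 00

a0 00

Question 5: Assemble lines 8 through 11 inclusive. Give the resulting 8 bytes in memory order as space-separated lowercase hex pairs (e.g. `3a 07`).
8. sbi fields op=0x0:5|rd=2:2|imm=126:9 → word 047eh → 04 7e
9. sbi fields op=0x0:5|rd=2:2|imm=47:9 → word 042fh → 04 2f
10. sll fields op=0x5:5|rd=3:2|rs=2:2|pad=0:7 → word 2f00h → 2f 00
11. cmp fields op=0x7:5|rd=2:2|rs=0:2|pad=0:7 → word 3c00h → 3c 00

04 7e 04 2f 2f 00 3c 00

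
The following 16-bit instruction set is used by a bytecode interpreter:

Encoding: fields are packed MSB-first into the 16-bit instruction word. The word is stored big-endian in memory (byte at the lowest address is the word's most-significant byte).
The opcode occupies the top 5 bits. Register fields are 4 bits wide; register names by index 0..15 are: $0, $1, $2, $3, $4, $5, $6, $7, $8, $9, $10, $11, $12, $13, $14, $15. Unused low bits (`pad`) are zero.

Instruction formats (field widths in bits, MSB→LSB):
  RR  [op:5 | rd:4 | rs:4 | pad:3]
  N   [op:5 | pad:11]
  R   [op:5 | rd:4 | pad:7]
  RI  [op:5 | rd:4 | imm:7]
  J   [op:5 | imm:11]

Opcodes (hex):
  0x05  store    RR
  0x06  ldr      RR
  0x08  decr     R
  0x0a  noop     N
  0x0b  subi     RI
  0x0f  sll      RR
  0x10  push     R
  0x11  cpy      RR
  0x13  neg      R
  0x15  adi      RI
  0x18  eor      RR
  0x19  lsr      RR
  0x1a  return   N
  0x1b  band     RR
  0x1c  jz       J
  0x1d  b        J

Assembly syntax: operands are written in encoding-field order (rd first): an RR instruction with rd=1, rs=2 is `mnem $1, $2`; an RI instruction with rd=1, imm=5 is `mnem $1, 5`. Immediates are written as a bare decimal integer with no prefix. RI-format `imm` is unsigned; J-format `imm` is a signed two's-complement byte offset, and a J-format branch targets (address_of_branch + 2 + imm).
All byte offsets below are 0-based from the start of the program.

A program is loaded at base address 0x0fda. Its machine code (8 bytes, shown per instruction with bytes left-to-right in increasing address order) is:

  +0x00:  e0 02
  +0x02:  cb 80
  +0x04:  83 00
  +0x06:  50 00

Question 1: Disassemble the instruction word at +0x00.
jz 2

[00] e0 02 → 0xe002
  op=0xe002>>11=0x1c ⇒ jz (J)
  imm: (w>>0)&0x7ff=0x2 → 2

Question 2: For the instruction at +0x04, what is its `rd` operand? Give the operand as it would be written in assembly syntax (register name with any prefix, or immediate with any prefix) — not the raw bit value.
@+04  big-endian(83 00) = 0x8300
  op=0x8300>>11=0x10 ⇒ push (R)
  [10:7] rd=6 = $6

$6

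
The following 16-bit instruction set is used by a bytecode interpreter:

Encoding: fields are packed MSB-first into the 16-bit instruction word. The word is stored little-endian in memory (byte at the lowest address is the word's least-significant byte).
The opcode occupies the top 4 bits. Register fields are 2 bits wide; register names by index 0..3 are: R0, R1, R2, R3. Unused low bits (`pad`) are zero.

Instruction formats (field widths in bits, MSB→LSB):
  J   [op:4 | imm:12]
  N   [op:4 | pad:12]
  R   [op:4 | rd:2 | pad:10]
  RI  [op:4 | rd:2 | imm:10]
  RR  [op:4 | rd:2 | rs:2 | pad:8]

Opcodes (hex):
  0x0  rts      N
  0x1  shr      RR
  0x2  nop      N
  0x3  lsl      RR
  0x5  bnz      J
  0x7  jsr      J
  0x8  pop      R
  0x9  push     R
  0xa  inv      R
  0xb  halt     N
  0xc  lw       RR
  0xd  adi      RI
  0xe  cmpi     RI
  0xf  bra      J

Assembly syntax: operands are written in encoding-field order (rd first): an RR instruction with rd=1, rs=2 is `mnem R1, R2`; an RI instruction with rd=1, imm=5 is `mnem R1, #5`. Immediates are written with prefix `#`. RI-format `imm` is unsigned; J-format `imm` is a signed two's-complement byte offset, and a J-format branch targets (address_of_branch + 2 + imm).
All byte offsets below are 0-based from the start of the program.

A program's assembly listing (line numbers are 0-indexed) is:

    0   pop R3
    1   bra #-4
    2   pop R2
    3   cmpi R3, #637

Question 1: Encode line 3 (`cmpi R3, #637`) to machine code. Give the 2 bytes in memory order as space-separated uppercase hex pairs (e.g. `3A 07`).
3. cmpi fields op=0xe:4|rd=3:2|imm=637:10 → word ee7dh → 7d ee

7D EE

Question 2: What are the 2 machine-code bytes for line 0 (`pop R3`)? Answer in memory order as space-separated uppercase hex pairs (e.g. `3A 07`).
00 8C

line 0 (pop): pack op=0x8:4|rd=3:2|pad=0:10 = 0x8c00; little→ 00 8c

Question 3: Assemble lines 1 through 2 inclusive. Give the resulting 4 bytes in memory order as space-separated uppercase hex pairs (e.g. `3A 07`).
L1: bra op=0xf:4|imm=-4:12 ⇒ 0xfffc ⇒ little fc ff
L2: pop op=0x8:4|rd=2:2|pad=0:10 ⇒ 0x8800 ⇒ little 00 88

FC FF 00 88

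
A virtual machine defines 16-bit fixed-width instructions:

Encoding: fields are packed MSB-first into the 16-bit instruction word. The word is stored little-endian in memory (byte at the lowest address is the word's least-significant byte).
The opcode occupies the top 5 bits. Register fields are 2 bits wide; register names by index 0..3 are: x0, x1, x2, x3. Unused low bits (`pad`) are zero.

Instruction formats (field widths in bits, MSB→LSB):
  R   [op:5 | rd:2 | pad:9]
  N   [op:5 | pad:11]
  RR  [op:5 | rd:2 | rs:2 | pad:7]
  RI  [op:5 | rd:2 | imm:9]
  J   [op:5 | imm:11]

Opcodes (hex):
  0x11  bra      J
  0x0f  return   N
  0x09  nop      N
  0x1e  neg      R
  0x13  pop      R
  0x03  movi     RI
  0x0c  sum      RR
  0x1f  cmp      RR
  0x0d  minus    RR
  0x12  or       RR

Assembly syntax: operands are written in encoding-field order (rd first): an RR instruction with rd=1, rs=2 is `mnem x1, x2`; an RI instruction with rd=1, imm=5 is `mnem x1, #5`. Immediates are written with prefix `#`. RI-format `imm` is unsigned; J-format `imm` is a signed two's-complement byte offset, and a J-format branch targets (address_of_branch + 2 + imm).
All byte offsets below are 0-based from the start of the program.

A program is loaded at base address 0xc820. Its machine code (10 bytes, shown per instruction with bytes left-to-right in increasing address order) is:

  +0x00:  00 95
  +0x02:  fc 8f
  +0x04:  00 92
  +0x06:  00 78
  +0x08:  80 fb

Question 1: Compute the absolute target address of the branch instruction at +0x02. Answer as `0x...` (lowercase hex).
0xc820

[02] fc 8f → 0x8ffc
  op=0x8ffc>>11=0x11 ⇒ bra (J)
  imm@[10:0]=0x7fc (s11→-4) ⇒ #-4
  target = base 0xc820 + off 0x02 + 2 + imm -4 = 0xc820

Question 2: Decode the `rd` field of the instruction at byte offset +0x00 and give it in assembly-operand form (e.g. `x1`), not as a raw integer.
@+00  little-endian(00 95) = 0x9500
  op=0x9500>>11=0x12 ⇒ or (RR)
  rd@[10:9]=0x2 ⇒ x2
  rs@[8:7]=0x2 ⇒ x2

x2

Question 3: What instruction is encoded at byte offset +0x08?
cmp x1, x3

+0x08: 80 fb ⇒ word 0xfb80 (little)
  opcode bits[15:11]=0x1f: cmp/RR
  [10:9] rd=1 = x1
  [8:7] rs=3 = x3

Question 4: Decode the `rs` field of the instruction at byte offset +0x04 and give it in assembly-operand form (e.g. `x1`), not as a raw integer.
x0

+0x04: 00 92 ⇒ word 0x9200 (little)
  top 5b → 0x12 → or [RR]
  rd@[10:9]=0x1 ⇒ x1
  rs@[8:7]=0x0 ⇒ x0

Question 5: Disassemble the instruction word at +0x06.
return

+0x06: 00 78 ⇒ word 0x7800 (little)
  top 5b → 0xf → return [N]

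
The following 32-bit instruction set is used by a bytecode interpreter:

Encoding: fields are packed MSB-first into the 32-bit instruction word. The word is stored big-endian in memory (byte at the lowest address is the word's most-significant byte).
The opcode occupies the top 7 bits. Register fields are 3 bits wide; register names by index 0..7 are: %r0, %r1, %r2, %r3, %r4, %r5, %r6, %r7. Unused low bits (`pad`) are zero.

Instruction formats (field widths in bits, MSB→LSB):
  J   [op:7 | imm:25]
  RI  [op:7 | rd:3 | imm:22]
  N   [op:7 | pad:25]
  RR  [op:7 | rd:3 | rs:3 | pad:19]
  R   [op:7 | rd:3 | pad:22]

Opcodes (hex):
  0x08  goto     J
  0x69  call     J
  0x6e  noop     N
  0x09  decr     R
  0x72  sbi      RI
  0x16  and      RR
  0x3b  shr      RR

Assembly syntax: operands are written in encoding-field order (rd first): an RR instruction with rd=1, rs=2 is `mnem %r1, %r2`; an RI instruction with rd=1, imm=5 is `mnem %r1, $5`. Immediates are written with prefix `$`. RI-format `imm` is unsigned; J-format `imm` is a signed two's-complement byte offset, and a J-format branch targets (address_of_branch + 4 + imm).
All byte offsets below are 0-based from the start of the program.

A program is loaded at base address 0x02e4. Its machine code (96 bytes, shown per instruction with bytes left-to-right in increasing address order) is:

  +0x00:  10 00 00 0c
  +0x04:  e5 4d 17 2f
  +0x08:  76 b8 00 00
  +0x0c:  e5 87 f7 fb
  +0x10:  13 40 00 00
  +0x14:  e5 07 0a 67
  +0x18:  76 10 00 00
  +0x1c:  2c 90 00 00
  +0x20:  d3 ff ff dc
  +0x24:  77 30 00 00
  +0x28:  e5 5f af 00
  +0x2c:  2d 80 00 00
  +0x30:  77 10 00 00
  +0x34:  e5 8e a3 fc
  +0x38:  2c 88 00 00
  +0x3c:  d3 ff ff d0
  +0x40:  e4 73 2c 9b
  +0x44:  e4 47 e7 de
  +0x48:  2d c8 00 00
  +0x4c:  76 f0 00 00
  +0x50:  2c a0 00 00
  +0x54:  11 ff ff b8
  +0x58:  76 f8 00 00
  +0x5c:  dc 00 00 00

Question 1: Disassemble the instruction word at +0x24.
[24] 77 30 00 00 → 0x77300000
  top 7b → 0x3b → shr [RR]
  [24:22] rd=4 = %r4
  [21:19] rs=6 = %r6

shr %r4, %r6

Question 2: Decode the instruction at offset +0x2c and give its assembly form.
and %r6, %r0

+0x2c: 2d 80 00 00 ⇒ word 0x2d800000 (big)
  op=0x2d800000>>25=0x16 ⇒ and (RR)
  [24:22] rd=6 = %r6
  [21:19] rs=0 = %r0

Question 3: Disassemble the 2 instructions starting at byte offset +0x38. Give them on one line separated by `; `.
and %r2, %r1; call $-48

@+38  big-endian(2c 88 00 00) = 0x2c880000
  top 7b → 0x16 → and [RR]
  [24:22] rd=2 = %r2
  [21:19] rs=1 = %r1
@+3c  big-endian(d3 ff ff d0) = 0xd3ffffd0
  top 7b → 0x69 → call [J]
  [24:0] imm=33554384 (s25→-48) = $-48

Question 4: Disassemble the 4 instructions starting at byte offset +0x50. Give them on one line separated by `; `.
off 0x50: read 2c a0 00 00 as big → 0x2ca00000
  top 7b → 0x16 → and [RR]
  [24:22] rd=2 = %r2
  [21:19] rs=4 = %r4
off 0x54: read 11 ff ff b8 as big → 0x11ffffb8
  top 7b → 0x8 → goto [J]
  [24:0] imm=33554360 (s25→-72) = $-72
off 0x58: read 76 f8 00 00 as big → 0x76f80000
  top 7b → 0x3b → shr [RR]
  [24:22] rd=3 = %r3
  [21:19] rs=7 = %r7
off 0x5c: read dc 00 00 00 as big → 0xdc000000
  top 7b → 0x6e → noop [N]

and %r2, %r4; goto $-72; shr %r3, %r7; noop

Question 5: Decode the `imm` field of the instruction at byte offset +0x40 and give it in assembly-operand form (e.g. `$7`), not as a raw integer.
off 0x40: read e4 73 2c 9b as big → 0xe4732c9b
  opcode bits[31:25]=0x72: sbi/RI
  rd: (w>>22)&0x7=0x1 → %r1
  imm: (w>>0)&0x3fffff=0x332c9b → $3353755

$3353755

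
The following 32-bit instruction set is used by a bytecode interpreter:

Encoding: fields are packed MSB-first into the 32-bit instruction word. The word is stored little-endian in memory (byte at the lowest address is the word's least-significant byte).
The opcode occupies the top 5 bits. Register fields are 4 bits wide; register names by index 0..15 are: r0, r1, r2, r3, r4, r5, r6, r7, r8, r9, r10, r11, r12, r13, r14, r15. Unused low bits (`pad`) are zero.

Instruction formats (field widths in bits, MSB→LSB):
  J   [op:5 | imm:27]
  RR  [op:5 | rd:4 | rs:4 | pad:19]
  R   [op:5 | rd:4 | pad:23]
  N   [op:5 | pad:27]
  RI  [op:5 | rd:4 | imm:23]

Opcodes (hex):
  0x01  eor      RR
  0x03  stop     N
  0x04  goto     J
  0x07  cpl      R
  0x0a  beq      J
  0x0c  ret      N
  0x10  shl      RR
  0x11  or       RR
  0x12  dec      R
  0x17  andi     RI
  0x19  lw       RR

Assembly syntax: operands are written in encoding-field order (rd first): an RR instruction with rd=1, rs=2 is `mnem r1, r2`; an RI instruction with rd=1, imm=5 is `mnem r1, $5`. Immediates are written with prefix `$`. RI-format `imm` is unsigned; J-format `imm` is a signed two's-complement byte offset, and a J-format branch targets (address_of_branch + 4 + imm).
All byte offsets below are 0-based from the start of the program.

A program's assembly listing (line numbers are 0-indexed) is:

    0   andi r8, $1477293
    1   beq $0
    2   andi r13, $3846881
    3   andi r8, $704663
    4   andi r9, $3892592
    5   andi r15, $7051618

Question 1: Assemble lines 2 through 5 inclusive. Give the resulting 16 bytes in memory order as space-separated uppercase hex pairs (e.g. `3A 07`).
2. andi fields op=0x17:5|rd=13:4|imm=3846881:23 → word bebab2e1h → e1 b2 ba be
3. andi fields op=0x17:5|rd=8:4|imm=704663:23 → word bc0ac097h → 97 c0 0a bc
4. andi fields op=0x17:5|rd=9:4|imm=3892592:23 → word bcbb6570h → 70 65 bb bc
5. andi fields op=0x17:5|rd=15:4|imm=7051618:23 → word bfeb9962h → 62 99 eb bf

E1 B2 BA BE 97 C0 0A BC 70 65 BB BC 62 99 EB BF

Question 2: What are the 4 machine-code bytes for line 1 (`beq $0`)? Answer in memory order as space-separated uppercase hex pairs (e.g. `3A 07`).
1. beq fields op=0xa:5|imm=0:27 → word 50000000h → 00 00 00 50

00 00 00 50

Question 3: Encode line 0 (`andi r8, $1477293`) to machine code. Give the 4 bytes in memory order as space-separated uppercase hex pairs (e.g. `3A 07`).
L0: andi op=0x17:5|rd=8:4|imm=1477293:23 ⇒ 0xbc168aad ⇒ little ad 8a 16 bc

AD 8A 16 BC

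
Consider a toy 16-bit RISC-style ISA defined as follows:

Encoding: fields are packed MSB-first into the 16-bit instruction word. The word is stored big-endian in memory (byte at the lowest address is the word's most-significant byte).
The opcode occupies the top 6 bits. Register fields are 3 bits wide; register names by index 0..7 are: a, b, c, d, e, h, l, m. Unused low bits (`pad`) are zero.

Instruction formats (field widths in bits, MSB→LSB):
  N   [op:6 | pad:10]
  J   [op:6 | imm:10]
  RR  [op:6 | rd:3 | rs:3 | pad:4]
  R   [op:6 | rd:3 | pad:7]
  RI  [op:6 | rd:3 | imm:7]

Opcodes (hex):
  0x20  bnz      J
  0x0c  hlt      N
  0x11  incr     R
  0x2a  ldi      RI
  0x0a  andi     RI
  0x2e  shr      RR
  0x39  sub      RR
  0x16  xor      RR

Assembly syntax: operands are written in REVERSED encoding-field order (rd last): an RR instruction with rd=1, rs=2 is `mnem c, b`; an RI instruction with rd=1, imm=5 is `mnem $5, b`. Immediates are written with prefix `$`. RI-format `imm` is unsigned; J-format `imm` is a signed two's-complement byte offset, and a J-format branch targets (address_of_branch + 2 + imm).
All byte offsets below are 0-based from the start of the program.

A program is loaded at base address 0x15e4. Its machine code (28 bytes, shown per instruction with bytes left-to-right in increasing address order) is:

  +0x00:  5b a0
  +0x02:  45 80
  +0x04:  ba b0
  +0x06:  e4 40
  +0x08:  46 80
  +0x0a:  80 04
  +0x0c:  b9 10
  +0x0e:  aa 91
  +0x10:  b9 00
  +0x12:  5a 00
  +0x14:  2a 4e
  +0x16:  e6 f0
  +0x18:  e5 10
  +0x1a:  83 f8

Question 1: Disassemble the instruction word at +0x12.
off 0x12: read 5a 00 as big → 0x5a00
  op=0x5a00>>10=0x16 ⇒ xor (RR)
  rd: (w>>7)&0x7=0x4 → e
  rs: (w>>4)&0x7=0x0 → a

xor a, e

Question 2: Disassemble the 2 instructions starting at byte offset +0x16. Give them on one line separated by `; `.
off 0x16: read e6 f0 as big → 0xe6f0
  opcode bits[15:10]=0x39: sub/RR
  [9:7] rd=5 = h
  [6:4] rs=7 = m
off 0x18: read e5 10 as big → 0xe510
  opcode bits[15:10]=0x39: sub/RR
  [9:7] rd=2 = c
  [6:4] rs=1 = b

sub m, h; sub b, c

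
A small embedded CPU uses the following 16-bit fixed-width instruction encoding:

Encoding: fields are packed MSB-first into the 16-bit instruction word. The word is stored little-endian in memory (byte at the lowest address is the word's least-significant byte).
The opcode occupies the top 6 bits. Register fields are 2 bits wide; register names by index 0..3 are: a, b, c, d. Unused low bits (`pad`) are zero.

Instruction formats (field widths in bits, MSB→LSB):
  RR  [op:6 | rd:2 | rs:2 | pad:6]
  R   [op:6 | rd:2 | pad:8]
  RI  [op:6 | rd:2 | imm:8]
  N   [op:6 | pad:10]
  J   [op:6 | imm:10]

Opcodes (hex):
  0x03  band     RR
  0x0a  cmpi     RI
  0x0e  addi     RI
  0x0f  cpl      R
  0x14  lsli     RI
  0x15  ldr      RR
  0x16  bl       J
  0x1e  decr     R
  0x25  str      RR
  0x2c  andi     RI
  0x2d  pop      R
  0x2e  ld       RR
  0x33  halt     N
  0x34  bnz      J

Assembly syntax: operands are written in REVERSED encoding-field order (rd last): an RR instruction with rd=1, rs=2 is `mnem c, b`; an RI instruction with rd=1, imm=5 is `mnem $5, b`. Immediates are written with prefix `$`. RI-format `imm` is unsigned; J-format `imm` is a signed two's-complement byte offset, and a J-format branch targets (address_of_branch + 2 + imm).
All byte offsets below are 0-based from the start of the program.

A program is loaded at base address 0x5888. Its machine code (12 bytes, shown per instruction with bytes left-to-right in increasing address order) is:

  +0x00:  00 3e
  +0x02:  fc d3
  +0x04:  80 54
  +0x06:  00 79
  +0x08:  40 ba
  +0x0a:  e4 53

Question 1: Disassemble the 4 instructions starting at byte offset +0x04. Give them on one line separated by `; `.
@+04  little-endian(80 54) = 0x5480
  opcode bits[15:10]=0x15: ldr/RR
  rd@[9:8]=0x0 ⇒ a
  rs@[7:6]=0x2 ⇒ c
@+06  little-endian(00 79) = 0x7900
  opcode bits[15:10]=0x1e: decr/R
  rd@[9:8]=0x1 ⇒ b
@+08  little-endian(40 ba) = 0xba40
  opcode bits[15:10]=0x2e: ld/RR
  rd@[9:8]=0x2 ⇒ c
  rs@[7:6]=0x1 ⇒ b
@+0a  little-endian(e4 53) = 0x53e4
  opcode bits[15:10]=0x14: lsli/RI
  rd@[9:8]=0x3 ⇒ d
  imm@[7:0]=0xe4 ⇒ $228

ldr c, a; decr b; ld b, c; lsli $228, d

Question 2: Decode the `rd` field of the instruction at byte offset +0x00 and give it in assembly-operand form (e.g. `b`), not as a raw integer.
off 0x00: read 00 3e as little → 0x3e00
  top 6b → 0xf → cpl [R]
  [9:8] rd=2 = c

c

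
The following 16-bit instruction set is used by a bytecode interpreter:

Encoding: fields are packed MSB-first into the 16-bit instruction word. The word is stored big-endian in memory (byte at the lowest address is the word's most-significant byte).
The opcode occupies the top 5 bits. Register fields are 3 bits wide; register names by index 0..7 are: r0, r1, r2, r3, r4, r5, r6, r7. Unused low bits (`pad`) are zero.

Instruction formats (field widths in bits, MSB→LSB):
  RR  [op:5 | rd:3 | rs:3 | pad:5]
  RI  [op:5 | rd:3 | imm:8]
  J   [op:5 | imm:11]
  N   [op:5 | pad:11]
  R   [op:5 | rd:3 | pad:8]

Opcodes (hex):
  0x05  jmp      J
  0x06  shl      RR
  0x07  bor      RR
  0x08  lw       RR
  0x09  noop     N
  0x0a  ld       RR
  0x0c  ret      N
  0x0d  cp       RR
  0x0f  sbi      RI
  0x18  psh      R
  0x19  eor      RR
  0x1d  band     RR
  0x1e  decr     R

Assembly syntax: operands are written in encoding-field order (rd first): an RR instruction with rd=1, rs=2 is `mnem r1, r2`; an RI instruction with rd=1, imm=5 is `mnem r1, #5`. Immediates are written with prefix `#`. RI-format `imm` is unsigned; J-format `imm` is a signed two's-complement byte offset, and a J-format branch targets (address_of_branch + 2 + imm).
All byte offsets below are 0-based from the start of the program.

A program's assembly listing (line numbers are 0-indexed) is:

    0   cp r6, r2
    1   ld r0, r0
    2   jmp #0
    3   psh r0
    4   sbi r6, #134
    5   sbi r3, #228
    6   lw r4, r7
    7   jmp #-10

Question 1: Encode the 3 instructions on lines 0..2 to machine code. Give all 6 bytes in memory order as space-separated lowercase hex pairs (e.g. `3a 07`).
6e 40 50 00 28 00

L0: cp op=0xd:5|rd=6:3|rs=2:3|pad=0:5 ⇒ 0x6e40 ⇒ big 6e 40
L1: ld op=0xa:5|rd=0:3|rs=0:3|pad=0:5 ⇒ 0x5000 ⇒ big 50 00
L2: jmp op=0x5:5|imm=0:11 ⇒ 0x2800 ⇒ big 28 00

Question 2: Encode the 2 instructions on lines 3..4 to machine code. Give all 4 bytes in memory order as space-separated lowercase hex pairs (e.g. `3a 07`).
c0 00 7e 86

3. psh fields op=0x18:5|rd=0:3|pad=0:8 → word c000h → c0 00
4. sbi fields op=0xf:5|rd=6:3|imm=134:8 → word 7e86h → 7e 86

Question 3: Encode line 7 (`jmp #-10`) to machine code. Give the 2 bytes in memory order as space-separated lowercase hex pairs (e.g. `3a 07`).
line 7 (jmp): pack op=0x5:5|imm=-10:11 = 0x2ff6; big→ 2f f6

2f f6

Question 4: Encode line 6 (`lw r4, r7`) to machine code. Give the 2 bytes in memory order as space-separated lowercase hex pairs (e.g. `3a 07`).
line 6 (lw): pack op=0x8:5|rd=4:3|rs=7:3|pad=0:5 = 0x44e0; big→ 44 e0

44 e0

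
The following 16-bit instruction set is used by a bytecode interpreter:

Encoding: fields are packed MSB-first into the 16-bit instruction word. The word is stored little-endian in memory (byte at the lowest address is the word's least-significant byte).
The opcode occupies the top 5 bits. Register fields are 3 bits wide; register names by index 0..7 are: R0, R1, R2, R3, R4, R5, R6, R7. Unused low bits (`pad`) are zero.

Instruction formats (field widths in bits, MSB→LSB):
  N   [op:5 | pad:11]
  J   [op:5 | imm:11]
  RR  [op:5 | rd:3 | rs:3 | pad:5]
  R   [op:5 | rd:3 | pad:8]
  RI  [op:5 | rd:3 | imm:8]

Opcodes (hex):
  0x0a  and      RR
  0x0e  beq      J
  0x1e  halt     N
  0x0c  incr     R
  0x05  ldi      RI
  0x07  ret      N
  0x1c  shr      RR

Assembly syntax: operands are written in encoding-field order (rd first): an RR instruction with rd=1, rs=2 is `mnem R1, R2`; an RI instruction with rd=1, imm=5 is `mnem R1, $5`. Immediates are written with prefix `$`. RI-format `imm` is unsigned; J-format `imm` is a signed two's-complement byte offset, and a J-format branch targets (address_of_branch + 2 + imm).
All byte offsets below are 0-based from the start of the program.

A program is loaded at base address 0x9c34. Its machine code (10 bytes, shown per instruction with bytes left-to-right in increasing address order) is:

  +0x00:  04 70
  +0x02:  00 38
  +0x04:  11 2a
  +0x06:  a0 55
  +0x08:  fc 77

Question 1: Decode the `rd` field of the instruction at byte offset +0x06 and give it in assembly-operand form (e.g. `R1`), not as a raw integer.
R5

off 0x06: read a0 55 as little → 0x55a0
  opcode bits[15:11]=0xa: and/RR
  rd@[10:8]=0x5 ⇒ R5
  rs@[7:5]=0x5 ⇒ R5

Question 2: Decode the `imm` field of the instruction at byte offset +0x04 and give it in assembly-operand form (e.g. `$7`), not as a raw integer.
off 0x04: read 11 2a as little → 0x2a11
  top 5b → 0x5 → ldi [RI]
  rd: (w>>8)&0x7=0x2 → R2
  imm: (w>>0)&0xff=0x11 → $17

$17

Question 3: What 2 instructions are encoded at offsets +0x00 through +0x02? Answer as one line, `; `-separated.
beq $4; ret

+0x00: 04 70 ⇒ word 0x7004 (little)
  top 5b → 0xe → beq [J]
  imm@[10:0]=0x4 ⇒ $4
+0x02: 00 38 ⇒ word 0x3800 (little)
  top 5b → 0x7 → ret [N]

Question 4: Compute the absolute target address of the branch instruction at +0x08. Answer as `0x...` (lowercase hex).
0x9c3a

[08] fc 77 → 0x77fc
  op=0x77fc>>11=0xe ⇒ beq (J)
  [10:0] imm=2044 (s11→-4) = $-4
  target = base 0x9c34 + off 0x08 + 2 + imm -4 = 0x9c3a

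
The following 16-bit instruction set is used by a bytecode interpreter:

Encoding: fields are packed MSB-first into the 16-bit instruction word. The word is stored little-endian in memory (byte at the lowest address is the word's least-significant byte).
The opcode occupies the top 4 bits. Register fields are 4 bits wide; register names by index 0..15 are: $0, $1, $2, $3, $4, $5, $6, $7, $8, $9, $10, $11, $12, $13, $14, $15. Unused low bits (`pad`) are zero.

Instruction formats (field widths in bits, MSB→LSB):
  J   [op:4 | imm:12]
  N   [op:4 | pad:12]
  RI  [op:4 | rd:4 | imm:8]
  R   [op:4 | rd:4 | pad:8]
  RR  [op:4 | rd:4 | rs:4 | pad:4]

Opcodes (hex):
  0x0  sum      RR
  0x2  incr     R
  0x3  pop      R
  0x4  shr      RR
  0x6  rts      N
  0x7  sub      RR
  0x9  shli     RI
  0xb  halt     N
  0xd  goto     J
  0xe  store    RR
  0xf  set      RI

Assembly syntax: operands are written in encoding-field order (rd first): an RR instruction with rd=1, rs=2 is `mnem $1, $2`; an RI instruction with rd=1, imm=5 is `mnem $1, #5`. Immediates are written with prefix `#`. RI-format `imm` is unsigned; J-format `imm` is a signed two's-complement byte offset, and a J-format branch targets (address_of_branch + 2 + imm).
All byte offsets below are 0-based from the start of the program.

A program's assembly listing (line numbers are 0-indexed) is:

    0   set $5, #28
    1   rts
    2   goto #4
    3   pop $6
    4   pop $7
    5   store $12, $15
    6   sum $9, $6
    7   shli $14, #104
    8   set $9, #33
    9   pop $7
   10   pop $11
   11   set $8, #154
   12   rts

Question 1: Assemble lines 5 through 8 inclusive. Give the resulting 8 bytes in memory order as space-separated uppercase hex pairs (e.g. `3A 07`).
F0 EC 60 09 68 9E 21 F9

5. store fields op=0xe:4|rd=12:4|rs=15:4|pad=0:4 → word ecf0h → f0 ec
6. sum fields op=0x0:4|rd=9:4|rs=6:4|pad=0:4 → word 0960h → 60 09
7. shli fields op=0x9:4|rd=14:4|imm=104:8 → word 9e68h → 68 9e
8. set fields op=0xf:4|rd=9:4|imm=33:8 → word f921h → 21 f9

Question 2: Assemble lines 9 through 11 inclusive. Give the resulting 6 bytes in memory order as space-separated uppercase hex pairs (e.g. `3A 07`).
9. pop fields op=0x3:4|rd=7:4|pad=0:8 → word 3700h → 00 37
10. pop fields op=0x3:4|rd=11:4|pad=0:8 → word 3b00h → 00 3b
11. set fields op=0xf:4|rd=8:4|imm=154:8 → word f89ah → 9a f8

00 37 00 3B 9A F8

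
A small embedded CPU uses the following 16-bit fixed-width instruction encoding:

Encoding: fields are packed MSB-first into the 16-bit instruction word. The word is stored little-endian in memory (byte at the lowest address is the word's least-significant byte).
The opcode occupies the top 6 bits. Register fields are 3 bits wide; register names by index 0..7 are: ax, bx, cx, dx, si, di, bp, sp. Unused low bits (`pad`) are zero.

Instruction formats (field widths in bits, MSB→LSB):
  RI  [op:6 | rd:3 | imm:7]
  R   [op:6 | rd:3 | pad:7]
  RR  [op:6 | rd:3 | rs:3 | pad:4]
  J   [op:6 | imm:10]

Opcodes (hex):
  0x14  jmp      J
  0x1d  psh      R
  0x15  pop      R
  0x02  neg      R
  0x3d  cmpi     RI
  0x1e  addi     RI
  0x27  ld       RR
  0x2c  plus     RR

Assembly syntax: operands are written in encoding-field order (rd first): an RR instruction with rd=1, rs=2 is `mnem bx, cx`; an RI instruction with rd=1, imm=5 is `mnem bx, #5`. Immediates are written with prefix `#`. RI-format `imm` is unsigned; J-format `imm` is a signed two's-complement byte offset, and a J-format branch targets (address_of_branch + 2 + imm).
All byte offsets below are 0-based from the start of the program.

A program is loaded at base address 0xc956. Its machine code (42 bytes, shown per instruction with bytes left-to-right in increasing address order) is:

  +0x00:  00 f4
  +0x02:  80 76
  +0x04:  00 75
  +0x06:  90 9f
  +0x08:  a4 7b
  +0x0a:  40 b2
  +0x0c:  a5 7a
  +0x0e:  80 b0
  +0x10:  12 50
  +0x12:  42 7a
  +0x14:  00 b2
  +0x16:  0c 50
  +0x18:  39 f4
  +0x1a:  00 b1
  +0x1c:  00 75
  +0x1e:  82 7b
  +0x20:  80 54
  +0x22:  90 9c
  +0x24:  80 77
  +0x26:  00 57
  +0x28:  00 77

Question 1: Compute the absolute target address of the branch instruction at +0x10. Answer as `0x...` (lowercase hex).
off 0x10: read 12 50 as little → 0x5012
  top 6b → 0x14 → jmp [J]
  [9:0] imm=18 = #18
  target = base 0xc956 + off 0x10 + 2 + imm 18 = 0xc97a

0xc97a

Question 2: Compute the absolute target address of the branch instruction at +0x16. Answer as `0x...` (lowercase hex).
@+16  little-endian(0c 50) = 0x500c
  opcode bits[15:10]=0x14: jmp/J
  [9:0] imm=12 = #12
  target = base 0xc956 + off 0x16 + 2 + imm 12 = 0xc97a

0xc97a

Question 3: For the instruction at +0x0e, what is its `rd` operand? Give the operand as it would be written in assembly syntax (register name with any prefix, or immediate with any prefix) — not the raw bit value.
bx

off 0x0e: read 80 b0 as little → 0xb080
  op=0xb080>>10=0x2c ⇒ plus (RR)
  rd: (w>>7)&0x7=0x1 → bx
  rs: (w>>4)&0x7=0x0 → ax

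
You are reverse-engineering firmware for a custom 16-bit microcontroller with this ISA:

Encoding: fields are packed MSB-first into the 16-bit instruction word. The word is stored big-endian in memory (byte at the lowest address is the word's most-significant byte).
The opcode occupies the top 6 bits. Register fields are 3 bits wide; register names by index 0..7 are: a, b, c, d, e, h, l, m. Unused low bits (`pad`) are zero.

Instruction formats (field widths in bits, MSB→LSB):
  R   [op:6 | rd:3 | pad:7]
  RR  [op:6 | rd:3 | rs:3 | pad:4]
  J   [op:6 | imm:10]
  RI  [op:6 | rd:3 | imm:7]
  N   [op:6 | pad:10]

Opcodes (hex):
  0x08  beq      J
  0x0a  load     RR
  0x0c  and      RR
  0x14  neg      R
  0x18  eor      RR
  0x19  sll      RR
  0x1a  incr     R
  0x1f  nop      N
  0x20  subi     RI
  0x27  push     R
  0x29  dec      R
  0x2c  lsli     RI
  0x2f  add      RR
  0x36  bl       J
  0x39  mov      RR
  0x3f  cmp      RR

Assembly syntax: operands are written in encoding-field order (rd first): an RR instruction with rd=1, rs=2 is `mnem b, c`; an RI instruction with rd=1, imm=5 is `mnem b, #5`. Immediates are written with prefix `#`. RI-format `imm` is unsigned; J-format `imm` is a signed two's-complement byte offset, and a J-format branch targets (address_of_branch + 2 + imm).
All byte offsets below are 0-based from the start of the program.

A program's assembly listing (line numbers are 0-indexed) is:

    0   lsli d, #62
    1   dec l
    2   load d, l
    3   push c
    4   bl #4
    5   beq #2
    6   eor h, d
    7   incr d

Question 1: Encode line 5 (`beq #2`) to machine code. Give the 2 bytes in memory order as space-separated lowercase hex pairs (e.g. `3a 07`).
5. beq fields op=0x8:6|imm=2:10 → word 2002h → 20 02

20 02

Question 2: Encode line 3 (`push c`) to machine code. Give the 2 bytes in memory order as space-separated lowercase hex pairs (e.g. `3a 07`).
9d 00

L3: push op=0x27:6|rd=2:3|pad=0:7 ⇒ 0x9d00 ⇒ big 9d 00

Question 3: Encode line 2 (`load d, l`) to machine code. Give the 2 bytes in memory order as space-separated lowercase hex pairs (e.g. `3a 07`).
29 e0

line 2 (load): pack op=0xa:6|rd=3:3|rs=6:3|pad=0:4 = 0x29e0; big→ 29 e0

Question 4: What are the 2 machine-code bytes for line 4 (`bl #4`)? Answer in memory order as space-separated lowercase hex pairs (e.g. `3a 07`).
line 4 (bl): pack op=0x36:6|imm=4:10 = 0xd804; big→ d8 04

d8 04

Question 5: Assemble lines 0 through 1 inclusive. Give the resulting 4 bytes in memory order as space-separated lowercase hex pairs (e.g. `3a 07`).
line 0 (lsli): pack op=0x2c:6|rd=3:3|imm=62:7 = 0xb1be; big→ b1 be
line 1 (dec): pack op=0x29:6|rd=6:3|pad=0:7 = 0xa700; big→ a7 00

b1 be a7 00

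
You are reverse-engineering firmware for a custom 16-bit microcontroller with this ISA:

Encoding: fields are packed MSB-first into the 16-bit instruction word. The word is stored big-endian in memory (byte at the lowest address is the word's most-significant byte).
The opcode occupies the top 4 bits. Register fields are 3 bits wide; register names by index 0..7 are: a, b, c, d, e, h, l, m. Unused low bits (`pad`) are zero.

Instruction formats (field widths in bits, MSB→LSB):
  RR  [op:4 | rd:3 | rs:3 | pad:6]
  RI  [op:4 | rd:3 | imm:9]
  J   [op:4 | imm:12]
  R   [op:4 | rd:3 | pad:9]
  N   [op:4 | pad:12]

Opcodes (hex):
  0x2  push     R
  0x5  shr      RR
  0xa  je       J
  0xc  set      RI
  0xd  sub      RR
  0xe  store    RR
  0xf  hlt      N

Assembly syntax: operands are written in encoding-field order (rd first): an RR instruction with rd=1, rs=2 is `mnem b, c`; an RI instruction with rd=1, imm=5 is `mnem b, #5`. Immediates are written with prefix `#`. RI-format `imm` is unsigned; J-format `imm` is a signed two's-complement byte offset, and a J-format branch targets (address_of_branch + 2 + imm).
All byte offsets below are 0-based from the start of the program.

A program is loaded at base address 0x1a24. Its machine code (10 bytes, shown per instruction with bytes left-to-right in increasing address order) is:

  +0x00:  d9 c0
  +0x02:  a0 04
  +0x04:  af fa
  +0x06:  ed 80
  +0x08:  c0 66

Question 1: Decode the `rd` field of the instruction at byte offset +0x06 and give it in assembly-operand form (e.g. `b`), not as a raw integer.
l

+0x06: ed 80 ⇒ word 0xed80 (big)
  opcode bits[15:12]=0xe: store/RR
  rd@[11:9]=0x6 ⇒ l
  rs@[8:6]=0x6 ⇒ l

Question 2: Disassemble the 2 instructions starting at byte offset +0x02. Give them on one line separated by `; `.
[02] a0 04 → 0xa004
  opcode bits[15:12]=0xa: je/J
  [11:0] imm=4 = #4
[04] af fa → 0xaffa
  opcode bits[15:12]=0xa: je/J
  [11:0] imm=4090 (s12→-6) = #-6

je #4; je #-6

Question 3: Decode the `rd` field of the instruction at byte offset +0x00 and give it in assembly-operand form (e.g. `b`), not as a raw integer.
e

off 0x00: read d9 c0 as big → 0xd9c0
  top 4b → 0xd → sub [RR]
  rd@[11:9]=0x4 ⇒ e
  rs@[8:6]=0x7 ⇒ m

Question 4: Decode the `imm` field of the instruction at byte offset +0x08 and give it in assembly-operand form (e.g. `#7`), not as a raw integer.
+0x08: c0 66 ⇒ word 0xc066 (big)
  top 4b → 0xc → set [RI]
  [11:9] rd=0 = a
  [8:0] imm=102 = #102

#102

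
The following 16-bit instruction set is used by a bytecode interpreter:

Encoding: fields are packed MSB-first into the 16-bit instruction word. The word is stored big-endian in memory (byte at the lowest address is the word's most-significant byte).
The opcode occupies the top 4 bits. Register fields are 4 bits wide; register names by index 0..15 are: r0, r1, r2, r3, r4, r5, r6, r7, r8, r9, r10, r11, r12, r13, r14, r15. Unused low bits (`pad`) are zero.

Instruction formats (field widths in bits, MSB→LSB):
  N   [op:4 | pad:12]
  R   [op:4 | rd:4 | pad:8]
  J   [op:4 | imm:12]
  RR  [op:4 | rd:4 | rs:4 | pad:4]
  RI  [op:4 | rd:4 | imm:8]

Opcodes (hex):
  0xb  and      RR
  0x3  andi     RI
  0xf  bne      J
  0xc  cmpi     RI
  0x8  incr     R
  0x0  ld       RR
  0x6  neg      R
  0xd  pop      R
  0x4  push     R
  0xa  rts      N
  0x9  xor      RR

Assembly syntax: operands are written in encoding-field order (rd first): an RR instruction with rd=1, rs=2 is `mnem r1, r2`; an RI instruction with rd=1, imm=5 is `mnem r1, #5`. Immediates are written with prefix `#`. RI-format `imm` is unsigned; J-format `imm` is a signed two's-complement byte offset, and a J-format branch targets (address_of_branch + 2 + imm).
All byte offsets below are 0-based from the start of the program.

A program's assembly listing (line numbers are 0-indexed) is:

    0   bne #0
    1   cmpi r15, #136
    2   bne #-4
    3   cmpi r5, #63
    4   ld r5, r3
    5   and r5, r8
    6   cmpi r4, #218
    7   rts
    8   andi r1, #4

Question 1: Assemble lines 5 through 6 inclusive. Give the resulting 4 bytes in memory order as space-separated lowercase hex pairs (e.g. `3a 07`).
b5 80 c4 da

5. and fields op=0xb:4|rd=5:4|rs=8:4|pad=0:4 → word b580h → b5 80
6. cmpi fields op=0xc:4|rd=4:4|imm=218:8 → word c4dah → c4 da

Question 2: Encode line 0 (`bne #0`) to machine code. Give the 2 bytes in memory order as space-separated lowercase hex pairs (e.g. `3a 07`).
f0 00

0. bne fields op=0xf:4|imm=0:12 → word f000h → f0 00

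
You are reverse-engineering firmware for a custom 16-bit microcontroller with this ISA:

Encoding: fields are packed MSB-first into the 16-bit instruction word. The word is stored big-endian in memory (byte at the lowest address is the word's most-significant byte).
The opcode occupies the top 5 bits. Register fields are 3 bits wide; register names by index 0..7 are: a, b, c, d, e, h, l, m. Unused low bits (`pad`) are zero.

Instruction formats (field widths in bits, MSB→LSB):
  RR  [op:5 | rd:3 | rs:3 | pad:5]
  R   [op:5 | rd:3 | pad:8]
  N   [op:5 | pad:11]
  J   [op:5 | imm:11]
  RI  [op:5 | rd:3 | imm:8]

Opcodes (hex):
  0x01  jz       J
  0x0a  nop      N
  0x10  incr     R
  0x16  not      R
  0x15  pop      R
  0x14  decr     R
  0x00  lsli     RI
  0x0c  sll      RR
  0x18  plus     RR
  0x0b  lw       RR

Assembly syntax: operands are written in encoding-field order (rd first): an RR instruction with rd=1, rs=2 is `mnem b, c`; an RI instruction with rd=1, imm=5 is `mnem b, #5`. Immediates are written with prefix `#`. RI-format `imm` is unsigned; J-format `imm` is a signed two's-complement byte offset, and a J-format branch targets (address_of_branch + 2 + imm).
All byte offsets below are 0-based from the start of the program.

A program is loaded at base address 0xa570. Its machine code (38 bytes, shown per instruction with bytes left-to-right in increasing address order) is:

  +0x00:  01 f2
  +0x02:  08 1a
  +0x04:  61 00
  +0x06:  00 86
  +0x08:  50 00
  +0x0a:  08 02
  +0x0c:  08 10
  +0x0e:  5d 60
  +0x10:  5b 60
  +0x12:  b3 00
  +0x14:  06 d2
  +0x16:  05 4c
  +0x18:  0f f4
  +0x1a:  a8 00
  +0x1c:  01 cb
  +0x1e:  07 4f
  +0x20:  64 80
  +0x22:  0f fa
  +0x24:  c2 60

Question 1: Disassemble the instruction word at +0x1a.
off 0x1a: read a8 00 as big → 0xa800
  opcode bits[15:11]=0x15: pop/R
  rd@[10:8]=0x0 ⇒ a

pop a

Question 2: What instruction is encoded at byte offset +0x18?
jz #-12

off 0x18: read 0f f4 as big → 0x0ff4
  top 5b → 0x1 → jz [J]
  imm@[10:0]=0x7f4 (s11→-12) ⇒ #-12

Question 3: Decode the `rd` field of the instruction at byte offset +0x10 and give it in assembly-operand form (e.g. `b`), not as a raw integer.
d

[10] 5b 60 → 0x5b60
  top 5b → 0xb → lw [RR]
  rd: (w>>8)&0x7=0x3 → d
  rs: (w>>5)&0x7=0x3 → d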